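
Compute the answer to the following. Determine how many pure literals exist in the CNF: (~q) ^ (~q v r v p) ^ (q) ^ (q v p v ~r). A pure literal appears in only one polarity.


Check each variable for pure literal status:
p: pure positive
q: mixed (not pure)
r: mixed (not pure)
Pure literal count = 1

1


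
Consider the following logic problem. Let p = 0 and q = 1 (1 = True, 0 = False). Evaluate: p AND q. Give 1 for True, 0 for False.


p = 0, q = 1
Operation: p AND q
Evaluate: 0 AND 1 = 0

0


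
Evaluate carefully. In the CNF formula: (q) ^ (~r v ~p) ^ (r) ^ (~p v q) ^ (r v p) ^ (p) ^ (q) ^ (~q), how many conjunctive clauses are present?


A CNF formula is a conjunction of clauses.
Clauses are separated by ^.
Counting the conjuncts: 8 clauses.

8


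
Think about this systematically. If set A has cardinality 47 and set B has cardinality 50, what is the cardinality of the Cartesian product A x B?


The Cartesian product A x B contains all ordered pairs (a, b).
|A x B| = |A| * |B| = 47 * 50 = 2350

2350


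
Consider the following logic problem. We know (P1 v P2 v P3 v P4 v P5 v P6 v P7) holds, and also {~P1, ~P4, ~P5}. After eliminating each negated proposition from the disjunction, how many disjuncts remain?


Original disjuncts (7): P1, P2, P3, P4, P5, P6, P7
Negated (eliminate): ~P1, ~P4, ~P5
Remaining disjuncts: P2, P3, P6, P7
Count = 7 - 3 = 4

4


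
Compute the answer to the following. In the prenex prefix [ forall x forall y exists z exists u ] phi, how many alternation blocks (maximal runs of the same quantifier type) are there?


Quantifier-type sequence: A A E E  (A=forall, E=exists)
Group into maximal same-type runs:
  Ax2 | Ex2
Number of blocks = 2

2


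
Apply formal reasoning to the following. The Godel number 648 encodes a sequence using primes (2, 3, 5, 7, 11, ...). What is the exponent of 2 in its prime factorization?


Factorize 648 by dividing by 2 repeatedly.
Division steps: 2 divides 648 exactly 3 time(s).
Exponent of 2 = 3

3


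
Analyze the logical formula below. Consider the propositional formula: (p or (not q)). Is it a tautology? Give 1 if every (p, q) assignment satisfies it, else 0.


Check all 4 assignments:
p=0, q=0: 1
p=0, q=1: 0
p=1, q=0: 1
p=1, q=1: 1
Satisfying count = 3/4.
Tautology iff count = 4: no.

0


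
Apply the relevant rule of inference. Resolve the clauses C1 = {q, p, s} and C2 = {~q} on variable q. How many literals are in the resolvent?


Remove q from C1 and ~q from C2.
C1 remainder: {p, s}
C2 remainder: {}
Union (resolvent): {p, s}
Resolvent has 2 literal(s).

2


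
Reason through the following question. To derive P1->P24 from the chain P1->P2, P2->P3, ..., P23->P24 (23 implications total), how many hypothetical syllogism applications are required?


With 23 implications in a chain connecting 24 propositions:
P1->P2, P2->P3, ..., P23->P24
Steps needed = (number of implications) - 1 = 23 - 1 = 22

22


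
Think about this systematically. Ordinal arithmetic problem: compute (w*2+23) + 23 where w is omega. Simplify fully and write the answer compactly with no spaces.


Compute (w*2+23) + 23.
Ordinal + is associative but NOT commutative; for finite n>0, n + w = w but w + n stays w+n.
By associativity: (w*2+23) + 23 = w*2 + (23+23) = w*2+46.
Result = w*2+46

w*2+46


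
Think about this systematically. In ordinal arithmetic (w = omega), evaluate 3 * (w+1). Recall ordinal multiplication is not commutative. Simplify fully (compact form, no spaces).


Compute 3 * (w+1).
Ordinal * is associative and left-distributive over +, but NOT commutative; for finite n>1, n*w = w but w*n stays w*n.
By left-distributivity: 3 * (w+1) = 3*w + 3*1 = w + 3 = w+3.
Result = w+3

w+3


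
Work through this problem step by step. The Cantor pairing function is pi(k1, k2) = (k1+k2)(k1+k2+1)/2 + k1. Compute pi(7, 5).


k1 + k2 = 12
(k1+k2)(k1+k2+1)/2 = 12 * 13 / 2 = 78
pi = 78 + 7 = 85

85


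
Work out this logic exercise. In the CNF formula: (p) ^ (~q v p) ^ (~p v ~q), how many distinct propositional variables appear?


Identify each variable that appears in the formula.
Variables found: p, q
Count = 2

2


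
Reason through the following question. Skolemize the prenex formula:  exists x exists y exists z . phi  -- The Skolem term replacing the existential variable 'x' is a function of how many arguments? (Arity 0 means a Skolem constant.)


Quantifier prefix: exists x exists y exists z
'x' is existentially quantified at position 1.
No universal quantifiers precede it.
Skolem function arity = 0 (a Skolem constant)

0


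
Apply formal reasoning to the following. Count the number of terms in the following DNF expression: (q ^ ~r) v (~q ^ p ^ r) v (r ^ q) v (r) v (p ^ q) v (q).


A DNF formula is a disjunction of terms (conjunctions).
Terms are separated by v.
Counting the disjuncts: 6 terms.

6


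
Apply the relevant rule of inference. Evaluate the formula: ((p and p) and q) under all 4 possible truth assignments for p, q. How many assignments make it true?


Check all 4 assignments:
p=0, q=0: 0
p=0, q=1: 0
p=1, q=0: 0
p=1, q=1: 1
Count of True = 1

1


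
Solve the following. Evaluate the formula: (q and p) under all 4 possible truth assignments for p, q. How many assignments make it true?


Check all 4 assignments:
p=0, q=0: 0
p=0, q=1: 0
p=1, q=0: 0
p=1, q=1: 1
Count of True = 1

1


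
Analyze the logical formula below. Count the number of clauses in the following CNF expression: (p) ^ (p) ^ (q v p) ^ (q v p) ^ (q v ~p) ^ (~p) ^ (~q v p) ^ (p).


A CNF formula is a conjunction of clauses.
Clauses are separated by ^.
Counting the conjuncts: 8 clauses.

8


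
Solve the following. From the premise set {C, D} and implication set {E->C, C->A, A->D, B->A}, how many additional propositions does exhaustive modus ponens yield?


Initial facts: {C, D}
Apply modus ponens to closure:
  C and C->A  =>  A
Final known: {A, C, D}
New propositions: {A}
Count = 1

1


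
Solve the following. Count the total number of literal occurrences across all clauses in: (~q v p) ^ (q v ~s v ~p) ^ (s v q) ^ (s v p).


Counting literals in each clause:
Clause 1: 2 literal(s)
Clause 2: 3 literal(s)
Clause 3: 2 literal(s)
Clause 4: 2 literal(s)
Total = 9

9


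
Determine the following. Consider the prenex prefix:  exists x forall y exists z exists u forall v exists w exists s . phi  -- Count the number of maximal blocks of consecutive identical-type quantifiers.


Quantifier-type sequence: E A E E A E E  (A=forall, E=exists)
Group into maximal same-type runs:
  Ex1 | Ax1 | Ex2 | Ax1 | Ex2
Number of blocks = 5

5


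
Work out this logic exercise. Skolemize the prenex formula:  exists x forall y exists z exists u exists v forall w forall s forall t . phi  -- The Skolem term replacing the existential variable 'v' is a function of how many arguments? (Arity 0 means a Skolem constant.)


Quantifier prefix: exists x forall y exists z exists u exists v forall w forall s forall t
'v' is existentially quantified at position 5.
Universal variables preceding it: y
Skolem function arity = 1

1


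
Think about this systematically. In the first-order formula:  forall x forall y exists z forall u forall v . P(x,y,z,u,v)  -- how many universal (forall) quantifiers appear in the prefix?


Quantifier prefix: forall x forall y exists z forall u forall v
Mark each quantifier type:
  U U E U U
Universal count = 4, Existential count = 1
Asked for universal (forall) quantifiers: 4

4


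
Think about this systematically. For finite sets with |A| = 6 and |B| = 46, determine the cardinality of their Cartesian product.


The Cartesian product A x B contains all ordered pairs (a, b).
|A x B| = |A| * |B| = 6 * 46 = 276

276


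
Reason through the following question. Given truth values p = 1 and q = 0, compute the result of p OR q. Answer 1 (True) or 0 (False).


p = 1, q = 0
Operation: p OR q
Evaluate: 1 OR 0 = 1

1


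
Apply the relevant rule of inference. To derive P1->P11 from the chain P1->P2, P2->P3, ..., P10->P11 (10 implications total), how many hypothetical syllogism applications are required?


With 10 implications in a chain connecting 11 propositions:
P1->P2, P2->P3, ..., P10->P11
Steps needed = (number of implications) - 1 = 10 - 1 = 9

9


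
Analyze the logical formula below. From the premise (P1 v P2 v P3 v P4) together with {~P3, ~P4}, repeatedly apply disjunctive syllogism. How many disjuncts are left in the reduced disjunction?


Original disjuncts (4): P1, P2, P3, P4
Negated (eliminate): ~P3, ~P4
Remaining disjuncts: P1, P2
Count = 4 - 2 = 2

2


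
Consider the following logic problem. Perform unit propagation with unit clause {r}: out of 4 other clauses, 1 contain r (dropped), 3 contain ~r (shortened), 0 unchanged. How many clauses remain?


Satisfied (removed): 1
Shortened (remain): 3
Unchanged (remain): 0
Remaining = 3 + 0 = 3

3


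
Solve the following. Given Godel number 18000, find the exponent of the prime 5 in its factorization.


Factorize 18000 by dividing by 5 repeatedly.
Division steps: 5 divides 18000 exactly 3 time(s).
Exponent of 5 = 3

3


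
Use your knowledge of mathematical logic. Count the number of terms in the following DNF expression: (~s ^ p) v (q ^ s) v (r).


A DNF formula is a disjunction of terms (conjunctions).
Terms are separated by v.
Counting the disjuncts: 3 terms.

3


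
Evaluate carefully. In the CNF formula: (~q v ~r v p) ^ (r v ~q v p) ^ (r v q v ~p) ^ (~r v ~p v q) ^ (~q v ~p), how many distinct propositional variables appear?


Identify each variable that appears in the formula.
Variables found: p, q, r
Count = 3

3


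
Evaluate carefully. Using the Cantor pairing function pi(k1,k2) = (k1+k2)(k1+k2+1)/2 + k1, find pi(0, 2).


k1 + k2 = 2
(k1+k2)(k1+k2+1)/2 = 2 * 3 / 2 = 3
pi = 3 + 0 = 3

3


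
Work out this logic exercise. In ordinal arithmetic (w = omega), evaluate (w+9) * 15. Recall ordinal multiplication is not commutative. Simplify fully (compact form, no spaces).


Compute (w+9) * 15.
Ordinal * is associative and left-distributive over +, but NOT commutative; for finite n>1, n*w = w but w*n stays w*n.
(w+9) * 15 = (w+9) repeated 15 times. Each intermediate +9 is absorbed by the following w; only the last survives: w*15+9.
Result = w*15+9

w*15+9


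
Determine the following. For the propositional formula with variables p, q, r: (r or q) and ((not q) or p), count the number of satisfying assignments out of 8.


Evaluate all 8 assignments for p, q, r:
p=0, q=0, r=0: 0
p=0, q=0, r=1: 1
p=0, q=1, r=0: 0
p=0, q=1, r=1: 0
p=1, q=0, r=0: 0
p=1, q=0, r=1: 1
p=1, q=1, r=0: 1
p=1, q=1, r=1: 1
Satisfying count = 4

4


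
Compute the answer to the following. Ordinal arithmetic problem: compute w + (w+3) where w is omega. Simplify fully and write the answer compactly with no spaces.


Compute w + (w+3).
Ordinal + is associative but NOT commutative; for finite n>0, n + w = w but w + n stays w+n.
w + (w+3) = (w+w) + 3 = w*2+3.
Result = w*2+3

w*2+3


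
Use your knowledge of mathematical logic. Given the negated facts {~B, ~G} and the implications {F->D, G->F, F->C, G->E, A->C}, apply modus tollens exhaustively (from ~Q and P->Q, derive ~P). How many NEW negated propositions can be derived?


Initial negated facts: {~B, ~G}
Apply modus tollens to closure:
  (no implication fires)
Final negated: {~B, ~G}
New negations: {(none)}
Count = 0

0


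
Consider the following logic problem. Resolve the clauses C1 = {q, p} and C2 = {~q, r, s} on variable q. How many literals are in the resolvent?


Remove q from C1 and ~q from C2.
C1 remainder: {p}
C2 remainder: {r, s}
Union (resolvent): {p, r, s}
Resolvent has 3 literal(s).

3


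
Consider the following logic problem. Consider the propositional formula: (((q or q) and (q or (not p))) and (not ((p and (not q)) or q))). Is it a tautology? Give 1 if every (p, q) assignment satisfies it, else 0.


Check all 4 assignments:
p=0, q=0: 0
p=0, q=1: 0
p=1, q=0: 0
p=1, q=1: 0
Satisfying count = 0/4.
Tautology iff count = 4: no.

0


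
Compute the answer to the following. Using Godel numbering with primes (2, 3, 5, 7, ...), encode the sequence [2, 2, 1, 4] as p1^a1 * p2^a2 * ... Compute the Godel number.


Encode each element as an exponent of the corresponding prime:
  2^2 = 4
  3^2 = 9
  5^1 = 5
  7^4 = 2401
Product = 4 * 9 * 5 * 2401 = 432180

432180


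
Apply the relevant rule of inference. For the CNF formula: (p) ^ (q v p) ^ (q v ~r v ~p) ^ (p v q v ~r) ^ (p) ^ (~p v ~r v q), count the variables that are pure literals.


Check each variable for pure literal status:
p: mixed (not pure)
q: pure positive
r: pure negative
Pure literal count = 2

2


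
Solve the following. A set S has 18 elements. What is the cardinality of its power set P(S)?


The power set of a set with n elements has 2^n elements.
|P(S)| = 2^18 = 262144

262144


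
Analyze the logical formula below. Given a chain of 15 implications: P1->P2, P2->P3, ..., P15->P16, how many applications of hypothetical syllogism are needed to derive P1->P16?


With 15 implications in a chain connecting 16 propositions:
P1->P2, P2->P3, ..., P15->P16
Steps needed = (number of implications) - 1 = 15 - 1 = 14

14


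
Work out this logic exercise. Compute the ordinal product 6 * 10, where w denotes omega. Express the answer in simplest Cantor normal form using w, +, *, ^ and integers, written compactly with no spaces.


Compute 6 * 10.
Ordinal * is associative and left-distributive over +, but NOT commutative; for finite n>1, n*w = w but w*n stays w*n.
Both finite; ordinal * agrees with natural *: 6 * 10 = 60.
Result = 60

60


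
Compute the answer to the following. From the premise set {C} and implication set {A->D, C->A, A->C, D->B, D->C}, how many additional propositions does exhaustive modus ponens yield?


Initial facts: {C}
Apply modus ponens to closure:
  C and C->A  =>  A
  A and A->D  =>  D
  D and D->B  =>  B
Final known: {A, B, C, D}
New propositions: {A, B, D}
Count = 3

3


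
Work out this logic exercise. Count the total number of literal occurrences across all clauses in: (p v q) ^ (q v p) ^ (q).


Counting literals in each clause:
Clause 1: 2 literal(s)
Clause 2: 2 literal(s)
Clause 3: 1 literal(s)
Total = 5

5


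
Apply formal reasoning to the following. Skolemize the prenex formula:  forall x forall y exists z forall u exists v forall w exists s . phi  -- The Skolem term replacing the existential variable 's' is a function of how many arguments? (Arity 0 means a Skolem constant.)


Quantifier prefix: forall x forall y exists z forall u exists v forall w exists s
's' is existentially quantified at position 7.
Universal variables preceding it: x, y, u, w
Skolem function arity = 4

4


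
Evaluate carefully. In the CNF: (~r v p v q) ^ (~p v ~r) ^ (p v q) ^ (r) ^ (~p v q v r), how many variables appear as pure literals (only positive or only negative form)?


Check each variable for pure literal status:
p: mixed (not pure)
q: pure positive
r: mixed (not pure)
Pure literal count = 1

1


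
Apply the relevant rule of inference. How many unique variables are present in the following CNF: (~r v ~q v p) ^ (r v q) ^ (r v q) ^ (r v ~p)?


Identify each variable that appears in the formula.
Variables found: p, q, r
Count = 3

3


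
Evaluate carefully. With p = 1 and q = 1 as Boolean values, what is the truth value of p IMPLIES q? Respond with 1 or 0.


p = 1, q = 1
Operation: p IMPLIES q
Evaluate: 1 IMPLIES 1 = 1

1


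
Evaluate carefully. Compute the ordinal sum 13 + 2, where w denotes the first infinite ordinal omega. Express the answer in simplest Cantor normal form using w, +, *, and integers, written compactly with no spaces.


Compute 13 + 2.
Ordinal + is associative but NOT commutative; for finite n>0, n + w = w but w + n stays w+n.
Both operands finite; ordinal + agrees with natural +: 13 + 2 = 15.
Result = 15

15


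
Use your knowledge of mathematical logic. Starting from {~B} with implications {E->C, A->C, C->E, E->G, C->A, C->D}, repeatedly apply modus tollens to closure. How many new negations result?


Initial negated facts: {~B}
Apply modus tollens to closure:
  (no implication fires)
Final negated: {~B}
New negations: {(none)}
Count = 0

0


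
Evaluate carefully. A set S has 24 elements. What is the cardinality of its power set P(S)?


The power set of a set with n elements has 2^n elements.
|P(S)| = 2^24 = 16777216

16777216


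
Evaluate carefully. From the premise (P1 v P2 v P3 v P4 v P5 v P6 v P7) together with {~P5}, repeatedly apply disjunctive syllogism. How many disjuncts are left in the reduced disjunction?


Original disjuncts (7): P1, P2, P3, P4, P5, P6, P7
Negated (eliminate): ~P5
Remaining disjuncts: P1, P2, P3, P4, P6, P7
Count = 7 - 1 = 6

6


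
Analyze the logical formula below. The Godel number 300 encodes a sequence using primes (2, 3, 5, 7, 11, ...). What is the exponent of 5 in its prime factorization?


Factorize 300 by dividing by 5 repeatedly.
Division steps: 5 divides 300 exactly 2 time(s).
Exponent of 5 = 2

2


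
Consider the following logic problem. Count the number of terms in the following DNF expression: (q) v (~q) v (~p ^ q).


A DNF formula is a disjunction of terms (conjunctions).
Terms are separated by v.
Counting the disjuncts: 3 terms.

3


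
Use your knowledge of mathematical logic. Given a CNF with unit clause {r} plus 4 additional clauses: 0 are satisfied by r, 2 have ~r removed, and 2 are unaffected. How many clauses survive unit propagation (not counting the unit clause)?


Satisfied (removed): 0
Shortened (remain): 2
Unchanged (remain): 2
Remaining = 2 + 2 = 4

4


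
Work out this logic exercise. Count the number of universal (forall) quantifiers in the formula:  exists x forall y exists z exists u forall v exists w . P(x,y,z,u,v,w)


Quantifier prefix: exists x forall y exists z exists u forall v exists w
Mark each quantifier type:
  E U E E U E
Universal count = 2, Existential count = 4
Asked for universal (forall) quantifiers: 2

2


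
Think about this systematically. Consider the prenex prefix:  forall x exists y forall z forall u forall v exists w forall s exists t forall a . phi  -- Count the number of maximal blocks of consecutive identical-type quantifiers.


Quantifier-type sequence: A E A A A E A E A  (A=forall, E=exists)
Group into maximal same-type runs:
  Ax1 | Ex1 | Ax3 | Ex1 | Ax1 | Ex1 | Ax1
Number of blocks = 7

7


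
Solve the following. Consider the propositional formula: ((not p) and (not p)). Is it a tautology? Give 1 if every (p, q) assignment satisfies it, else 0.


Check all 4 assignments:
p=0, q=0: 1
p=0, q=1: 1
p=1, q=0: 0
p=1, q=1: 0
Satisfying count = 2/4.
Tautology iff count = 4: no.

0


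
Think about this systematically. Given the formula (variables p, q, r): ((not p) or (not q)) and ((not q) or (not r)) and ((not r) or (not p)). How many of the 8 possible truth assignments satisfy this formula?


Evaluate all 8 assignments for p, q, r:
p=0, q=0, r=0: 1
p=0, q=0, r=1: 1
p=0, q=1, r=0: 1
p=0, q=1, r=1: 0
p=1, q=0, r=0: 1
p=1, q=0, r=1: 0
p=1, q=1, r=0: 0
p=1, q=1, r=1: 0
Satisfying count = 4

4


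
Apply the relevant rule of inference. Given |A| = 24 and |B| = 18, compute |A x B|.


The Cartesian product A x B contains all ordered pairs (a, b).
|A x B| = |A| * |B| = 24 * 18 = 432

432


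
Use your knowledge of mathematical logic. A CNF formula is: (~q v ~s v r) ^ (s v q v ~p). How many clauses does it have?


A CNF formula is a conjunction of clauses.
Clauses are separated by ^.
Counting the conjuncts: 2 clauses.

2


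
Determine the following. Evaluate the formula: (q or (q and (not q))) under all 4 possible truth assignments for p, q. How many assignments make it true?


Check all 4 assignments:
p=0, q=0: 0
p=0, q=1: 1
p=1, q=0: 0
p=1, q=1: 1
Count of True = 2

2


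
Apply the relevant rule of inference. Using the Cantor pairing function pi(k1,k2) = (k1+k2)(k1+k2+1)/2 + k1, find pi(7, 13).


k1 + k2 = 20
(k1+k2)(k1+k2+1)/2 = 20 * 21 / 2 = 210
pi = 210 + 7 = 217

217


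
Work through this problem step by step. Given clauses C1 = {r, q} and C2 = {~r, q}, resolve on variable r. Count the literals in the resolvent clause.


Remove r from C1 and ~r from C2.
C1 remainder: {q}
C2 remainder: {q}
Union (resolvent): {q}
Resolvent has 1 literal(s).

1


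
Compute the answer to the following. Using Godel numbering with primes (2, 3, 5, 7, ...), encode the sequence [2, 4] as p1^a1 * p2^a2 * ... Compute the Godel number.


Encode each element as an exponent of the corresponding prime:
  2^2 = 4
  3^4 = 81
Product = 4 * 81 = 324

324


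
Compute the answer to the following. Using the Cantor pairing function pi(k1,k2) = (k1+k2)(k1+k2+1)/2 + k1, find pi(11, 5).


k1 + k2 = 16
(k1+k2)(k1+k2+1)/2 = 16 * 17 / 2 = 136
pi = 136 + 11 = 147

147


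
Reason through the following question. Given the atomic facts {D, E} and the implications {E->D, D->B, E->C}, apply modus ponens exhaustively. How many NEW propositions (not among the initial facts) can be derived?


Initial facts: {D, E}
Apply modus ponens to closure:
  D and D->B  =>  B
  E and E->C  =>  C
Final known: {B, C, D, E}
New propositions: {B, C}
Count = 2

2


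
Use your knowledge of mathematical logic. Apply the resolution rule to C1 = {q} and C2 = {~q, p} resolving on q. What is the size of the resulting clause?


Remove q from C1 and ~q from C2.
C1 remainder: {}
C2 remainder: {p}
Union (resolvent): {p}
Resolvent has 1 literal(s).

1


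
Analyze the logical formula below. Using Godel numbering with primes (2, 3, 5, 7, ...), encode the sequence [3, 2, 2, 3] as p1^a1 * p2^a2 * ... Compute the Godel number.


Encode each element as an exponent of the corresponding prime:
  2^3 = 8
  3^2 = 9
  5^2 = 25
  7^3 = 343
Product = 8 * 9 * 25 * 343 = 617400

617400


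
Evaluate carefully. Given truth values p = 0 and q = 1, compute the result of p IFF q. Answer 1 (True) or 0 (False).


p = 0, q = 1
Operation: p IFF q
Evaluate: 0 IFF 1 = 0

0


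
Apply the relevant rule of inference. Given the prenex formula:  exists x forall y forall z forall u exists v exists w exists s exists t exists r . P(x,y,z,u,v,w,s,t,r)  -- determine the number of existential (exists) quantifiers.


Quantifier prefix: exists x forall y forall z forall u exists v exists w exists s exists t exists r
Mark each quantifier type:
  E U U U E E E E E
Universal count = 3, Existential count = 6
Asked for existential (exists) quantifiers: 6

6


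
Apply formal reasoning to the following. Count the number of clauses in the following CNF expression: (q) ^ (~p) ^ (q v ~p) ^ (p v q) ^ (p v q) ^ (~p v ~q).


A CNF formula is a conjunction of clauses.
Clauses are separated by ^.
Counting the conjuncts: 6 clauses.

6


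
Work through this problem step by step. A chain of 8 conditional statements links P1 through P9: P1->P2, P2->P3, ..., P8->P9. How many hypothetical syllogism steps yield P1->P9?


With 8 implications in a chain connecting 9 propositions:
P1->P2, P2->P3, ..., P8->P9
Steps needed = (number of implications) - 1 = 8 - 1 = 7

7


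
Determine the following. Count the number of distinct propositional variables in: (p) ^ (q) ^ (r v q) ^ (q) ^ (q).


Identify each variable that appears in the formula.
Variables found: p, q, r
Count = 3

3


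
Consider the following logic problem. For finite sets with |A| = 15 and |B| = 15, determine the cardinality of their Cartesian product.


The Cartesian product A x B contains all ordered pairs (a, b).
|A x B| = |A| * |B| = 15 * 15 = 225

225


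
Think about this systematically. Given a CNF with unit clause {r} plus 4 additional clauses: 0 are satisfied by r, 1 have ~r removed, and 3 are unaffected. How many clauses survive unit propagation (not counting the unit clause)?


Satisfied (removed): 0
Shortened (remain): 1
Unchanged (remain): 3
Remaining = 1 + 3 = 4

4


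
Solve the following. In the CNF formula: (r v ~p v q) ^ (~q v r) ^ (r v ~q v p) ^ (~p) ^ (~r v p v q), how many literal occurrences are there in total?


Counting literals in each clause:
Clause 1: 3 literal(s)
Clause 2: 2 literal(s)
Clause 3: 3 literal(s)
Clause 4: 1 literal(s)
Clause 5: 3 literal(s)
Total = 12

12


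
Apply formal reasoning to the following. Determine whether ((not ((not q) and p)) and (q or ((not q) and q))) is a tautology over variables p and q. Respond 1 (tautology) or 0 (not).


Check all 4 assignments:
p=0, q=0: 0
p=0, q=1: 1
p=1, q=0: 0
p=1, q=1: 1
Satisfying count = 2/4.
Tautology iff count = 4: no.

0


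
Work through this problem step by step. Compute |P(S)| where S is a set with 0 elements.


The power set of a set with n elements has 2^n elements.
|P(S)| = 2^0 = 1

1


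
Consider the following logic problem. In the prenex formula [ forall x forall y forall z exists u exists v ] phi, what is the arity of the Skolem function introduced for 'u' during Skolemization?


Quantifier prefix: forall x forall y forall z exists u exists v
'u' is existentially quantified at position 4.
Universal variables preceding it: x, y, z
Skolem function arity = 3

3


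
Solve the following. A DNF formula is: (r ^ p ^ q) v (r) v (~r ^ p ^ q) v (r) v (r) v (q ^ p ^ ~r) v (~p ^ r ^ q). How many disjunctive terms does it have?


A DNF formula is a disjunction of terms (conjunctions).
Terms are separated by v.
Counting the disjuncts: 7 terms.

7


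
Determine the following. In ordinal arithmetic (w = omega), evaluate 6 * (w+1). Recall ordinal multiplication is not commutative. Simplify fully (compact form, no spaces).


Compute 6 * (w+1).
Ordinal * is associative and left-distributive over +, but NOT commutative; for finite n>1, n*w = w but w*n stays w*n.
By left-distributivity: 6 * (w+1) = 6*w + 6*1 = w + 6 = w+6.
Result = w+6

w+6


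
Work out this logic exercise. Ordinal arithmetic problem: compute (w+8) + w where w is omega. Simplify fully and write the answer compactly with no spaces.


Compute (w+8) + w.
Ordinal + is associative but NOT commutative; for finite n>0, n + w = w but w + n stays w+n.
(w+8) + w = w + (8+w) = w + w = w*2 (the finite tail 8 is absorbed by the right w).
Result = w*2

w*2


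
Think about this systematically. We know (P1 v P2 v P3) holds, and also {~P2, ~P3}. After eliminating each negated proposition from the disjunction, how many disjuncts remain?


Original disjuncts (3): P1, P2, P3
Negated (eliminate): ~P2, ~P3
Remaining disjuncts: P1
Count = 3 - 2 = 1

1


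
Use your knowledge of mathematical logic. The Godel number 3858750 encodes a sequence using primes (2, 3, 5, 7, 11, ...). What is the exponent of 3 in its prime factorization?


Factorize 3858750 by dividing by 3 repeatedly.
Division steps: 3 divides 3858750 exactly 2 time(s).
Exponent of 3 = 2

2


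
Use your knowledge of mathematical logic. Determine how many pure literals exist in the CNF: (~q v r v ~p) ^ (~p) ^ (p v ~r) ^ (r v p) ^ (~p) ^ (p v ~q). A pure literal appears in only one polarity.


Check each variable for pure literal status:
p: mixed (not pure)
q: pure negative
r: mixed (not pure)
Pure literal count = 1

1


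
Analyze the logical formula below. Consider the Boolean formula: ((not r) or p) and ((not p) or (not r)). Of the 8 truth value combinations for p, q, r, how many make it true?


Evaluate all 8 assignments for p, q, r:
p=0, q=0, r=0: 1
p=0, q=0, r=1: 0
p=0, q=1, r=0: 1
p=0, q=1, r=1: 0
p=1, q=0, r=0: 1
p=1, q=0, r=1: 0
p=1, q=1, r=0: 1
p=1, q=1, r=1: 0
Satisfying count = 4

4


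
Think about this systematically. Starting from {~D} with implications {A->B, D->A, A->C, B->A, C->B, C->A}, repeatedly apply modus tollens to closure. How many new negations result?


Initial negated facts: {~D}
Apply modus tollens to closure:
  (no implication fires)
Final negated: {~D}
New negations: {(none)}
Count = 0

0


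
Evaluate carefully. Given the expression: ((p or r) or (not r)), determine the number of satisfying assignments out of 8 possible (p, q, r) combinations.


Check all 8 assignments:
p=0, q=0, r=0: 1
p=0, q=0, r=1: 1
p=0, q=1, r=0: 1
p=0, q=1, r=1: 1
p=1, q=0, r=0: 1
p=1, q=0, r=1: 1
p=1, q=1, r=0: 1
p=1, q=1, r=1: 1
Count of True = 8

8


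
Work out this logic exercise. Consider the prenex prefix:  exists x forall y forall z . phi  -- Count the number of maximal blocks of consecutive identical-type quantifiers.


Quantifier-type sequence: E A A  (A=forall, E=exists)
Group into maximal same-type runs:
  Ex1 | Ax2
Number of blocks = 2

2


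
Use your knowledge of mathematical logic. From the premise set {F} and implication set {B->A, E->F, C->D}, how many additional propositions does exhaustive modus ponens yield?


Initial facts: {F}
Apply modus ponens to closure:
  (no implication fires)
Final known: {F}
New propositions: {(none)}
Count = 0

0


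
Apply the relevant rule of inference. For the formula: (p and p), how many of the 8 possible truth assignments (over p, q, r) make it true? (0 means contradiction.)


Check all 8 assignments:
p=0, q=0, r=0: 0
p=0, q=0, r=1: 0
p=0, q=1, r=0: 0
p=0, q=1, r=1: 0
p=1, q=0, r=0: 1
p=1, q=0, r=1: 1
p=1, q=1, r=0: 1
p=1, q=1, r=1: 1
Count of True = 4

4


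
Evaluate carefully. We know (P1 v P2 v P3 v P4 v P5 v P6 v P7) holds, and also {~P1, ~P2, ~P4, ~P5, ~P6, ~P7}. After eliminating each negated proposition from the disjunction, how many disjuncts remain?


Original disjuncts (7): P1, P2, P3, P4, P5, P6, P7
Negated (eliminate): ~P1, ~P2, ~P4, ~P5, ~P6, ~P7
Remaining disjuncts: P3
Count = 7 - 6 = 1

1


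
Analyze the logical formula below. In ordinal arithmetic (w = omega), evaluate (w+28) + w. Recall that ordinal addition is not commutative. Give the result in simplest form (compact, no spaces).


Compute (w+28) + w.
Ordinal + is associative but NOT commutative; for finite n>0, n + w = w but w + n stays w+n.
(w+28) + w = w + (28+w) = w + w = w*2 (the finite tail 28 is absorbed by the right w).
Result = w*2

w*2


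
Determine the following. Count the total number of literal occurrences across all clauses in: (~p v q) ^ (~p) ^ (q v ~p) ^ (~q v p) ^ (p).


Counting literals in each clause:
Clause 1: 2 literal(s)
Clause 2: 1 literal(s)
Clause 3: 2 literal(s)
Clause 4: 2 literal(s)
Clause 5: 1 literal(s)
Total = 8

8


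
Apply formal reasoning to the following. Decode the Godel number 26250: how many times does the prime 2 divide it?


Factorize 26250 by dividing by 2 repeatedly.
Division steps: 2 divides 26250 exactly 1 time(s).
Exponent of 2 = 1

1


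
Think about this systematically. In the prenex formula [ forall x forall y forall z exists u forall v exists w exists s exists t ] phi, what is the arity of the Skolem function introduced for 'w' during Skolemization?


Quantifier prefix: forall x forall y forall z exists u forall v exists w exists s exists t
'w' is existentially quantified at position 6.
Universal variables preceding it: x, y, z, v
Skolem function arity = 4

4


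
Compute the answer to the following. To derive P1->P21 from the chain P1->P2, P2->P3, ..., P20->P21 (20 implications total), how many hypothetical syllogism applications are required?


With 20 implications in a chain connecting 21 propositions:
P1->P2, P2->P3, ..., P20->P21
Steps needed = (number of implications) - 1 = 20 - 1 = 19

19


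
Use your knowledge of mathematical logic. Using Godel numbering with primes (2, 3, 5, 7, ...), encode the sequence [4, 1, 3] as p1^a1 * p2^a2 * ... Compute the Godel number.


Encode each element as an exponent of the corresponding prime:
  2^4 = 16
  3^1 = 3
  5^3 = 125
Product = 16 * 3 * 125 = 6000

6000


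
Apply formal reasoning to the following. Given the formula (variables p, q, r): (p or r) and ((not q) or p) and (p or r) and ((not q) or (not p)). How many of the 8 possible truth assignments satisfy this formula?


Evaluate all 8 assignments for p, q, r:
p=0, q=0, r=0: 0
p=0, q=0, r=1: 1
p=0, q=1, r=0: 0
p=0, q=1, r=1: 0
p=1, q=0, r=0: 1
p=1, q=0, r=1: 1
p=1, q=1, r=0: 0
p=1, q=1, r=1: 0
Satisfying count = 3

3


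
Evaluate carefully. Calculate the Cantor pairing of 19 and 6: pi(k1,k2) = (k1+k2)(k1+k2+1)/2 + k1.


k1 + k2 = 25
(k1+k2)(k1+k2+1)/2 = 25 * 26 / 2 = 325
pi = 325 + 19 = 344

344


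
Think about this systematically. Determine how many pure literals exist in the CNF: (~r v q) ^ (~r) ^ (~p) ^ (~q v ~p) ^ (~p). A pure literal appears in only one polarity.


Check each variable for pure literal status:
p: pure negative
q: mixed (not pure)
r: pure negative
Pure literal count = 2

2


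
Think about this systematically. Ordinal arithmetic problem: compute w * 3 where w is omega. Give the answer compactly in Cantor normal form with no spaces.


Compute w * 3.
Ordinal * is associative and left-distributive over +, but NOT commutative; for finite n>1, n*w = w but w*n stays w*n.
w * 3 means 3 copies of w concatenated: w*3.
Result = w*3

w*3


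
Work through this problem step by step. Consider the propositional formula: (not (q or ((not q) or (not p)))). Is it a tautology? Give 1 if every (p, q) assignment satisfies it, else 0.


Check all 4 assignments:
p=0, q=0: 0
p=0, q=1: 0
p=1, q=0: 0
p=1, q=1: 0
Satisfying count = 0/4.
Tautology iff count = 4: no.

0


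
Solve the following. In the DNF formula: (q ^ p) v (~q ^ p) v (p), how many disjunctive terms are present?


A DNF formula is a disjunction of terms (conjunctions).
Terms are separated by v.
Counting the disjuncts: 3 terms.

3


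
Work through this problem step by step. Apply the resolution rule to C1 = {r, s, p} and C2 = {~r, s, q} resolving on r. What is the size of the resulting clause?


Remove r from C1 and ~r from C2.
C1 remainder: {s, p}
C2 remainder: {s, q}
Union (resolvent): {p, q, s}
Resolvent has 3 literal(s).

3


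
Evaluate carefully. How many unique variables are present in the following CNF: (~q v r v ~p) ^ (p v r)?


Identify each variable that appears in the formula.
Variables found: p, q, r
Count = 3

3


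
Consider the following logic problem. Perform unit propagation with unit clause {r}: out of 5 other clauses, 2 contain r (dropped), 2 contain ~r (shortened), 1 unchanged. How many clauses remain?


Satisfied (removed): 2
Shortened (remain): 2
Unchanged (remain): 1
Remaining = 2 + 1 = 3

3


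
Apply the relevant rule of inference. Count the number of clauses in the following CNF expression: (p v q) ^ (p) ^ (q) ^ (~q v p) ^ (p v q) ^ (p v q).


A CNF formula is a conjunction of clauses.
Clauses are separated by ^.
Counting the conjuncts: 6 clauses.

6


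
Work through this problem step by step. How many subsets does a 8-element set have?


The power set of a set with n elements has 2^n elements.
|P(S)| = 2^8 = 256

256


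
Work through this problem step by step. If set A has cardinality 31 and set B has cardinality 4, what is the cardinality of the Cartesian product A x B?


The Cartesian product A x B contains all ordered pairs (a, b).
|A x B| = |A| * |B| = 31 * 4 = 124

124


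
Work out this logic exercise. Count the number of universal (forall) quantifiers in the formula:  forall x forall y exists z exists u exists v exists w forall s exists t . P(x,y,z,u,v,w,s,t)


Quantifier prefix: forall x forall y exists z exists u exists v exists w forall s exists t
Mark each quantifier type:
  U U E E E E U E
Universal count = 3, Existential count = 5
Asked for universal (forall) quantifiers: 3

3


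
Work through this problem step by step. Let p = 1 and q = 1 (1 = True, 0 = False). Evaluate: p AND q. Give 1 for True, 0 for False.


p = 1, q = 1
Operation: p AND q
Evaluate: 1 AND 1 = 1

1


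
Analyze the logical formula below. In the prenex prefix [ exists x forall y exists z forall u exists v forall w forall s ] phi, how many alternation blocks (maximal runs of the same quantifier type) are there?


Quantifier-type sequence: E A E A E A A  (A=forall, E=exists)
Group into maximal same-type runs:
  Ex1 | Ax1 | Ex1 | Ax1 | Ex1 | Ax2
Number of blocks = 6

6


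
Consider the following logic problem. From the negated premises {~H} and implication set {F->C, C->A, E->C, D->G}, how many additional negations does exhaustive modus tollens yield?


Initial negated facts: {~H}
Apply modus tollens to closure:
  (no implication fires)
Final negated: {~H}
New negations: {(none)}
Count = 0

0


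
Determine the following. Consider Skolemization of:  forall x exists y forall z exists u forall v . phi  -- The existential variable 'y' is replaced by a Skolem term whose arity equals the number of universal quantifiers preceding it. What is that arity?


Quantifier prefix: forall x exists y forall z exists u forall v
'y' is existentially quantified at position 2.
Universal variables preceding it: x
Skolem function arity = 1

1


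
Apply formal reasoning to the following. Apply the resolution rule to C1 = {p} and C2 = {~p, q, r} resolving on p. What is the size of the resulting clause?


Remove p from C1 and ~p from C2.
C1 remainder: {}
C2 remainder: {q, r}
Union (resolvent): {q, r}
Resolvent has 2 literal(s).

2


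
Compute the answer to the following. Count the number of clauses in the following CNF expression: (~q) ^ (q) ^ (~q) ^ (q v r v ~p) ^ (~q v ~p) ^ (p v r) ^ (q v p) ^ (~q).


A CNF formula is a conjunction of clauses.
Clauses are separated by ^.
Counting the conjuncts: 8 clauses.

8


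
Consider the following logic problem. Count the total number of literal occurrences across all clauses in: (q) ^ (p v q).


Counting literals in each clause:
Clause 1: 1 literal(s)
Clause 2: 2 literal(s)
Total = 3

3


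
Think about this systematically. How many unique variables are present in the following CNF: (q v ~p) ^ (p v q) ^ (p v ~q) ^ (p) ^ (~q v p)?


Identify each variable that appears in the formula.
Variables found: p, q
Count = 2

2


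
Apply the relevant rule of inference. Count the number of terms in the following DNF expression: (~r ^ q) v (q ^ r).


A DNF formula is a disjunction of terms (conjunctions).
Terms are separated by v.
Counting the disjuncts: 2 terms.

2


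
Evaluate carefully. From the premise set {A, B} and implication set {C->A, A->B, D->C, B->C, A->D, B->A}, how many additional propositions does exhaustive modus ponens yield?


Initial facts: {A, B}
Apply modus ponens to closure:
  B and B->C  =>  C
  A and A->D  =>  D
Final known: {A, B, C, D}
New propositions: {C, D}
Count = 2

2


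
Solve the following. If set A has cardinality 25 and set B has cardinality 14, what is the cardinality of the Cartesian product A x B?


The Cartesian product A x B contains all ordered pairs (a, b).
|A x B| = |A| * |B| = 25 * 14 = 350

350


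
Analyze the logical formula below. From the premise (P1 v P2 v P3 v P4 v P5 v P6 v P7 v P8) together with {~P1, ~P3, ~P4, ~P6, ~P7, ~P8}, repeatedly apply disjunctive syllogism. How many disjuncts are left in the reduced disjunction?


Original disjuncts (8): P1, P2, P3, P4, P5, P6, P7, P8
Negated (eliminate): ~P1, ~P3, ~P4, ~P6, ~P7, ~P8
Remaining disjuncts: P2, P5
Count = 8 - 6 = 2

2


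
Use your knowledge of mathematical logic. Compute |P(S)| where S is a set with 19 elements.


The power set of a set with n elements has 2^n elements.
|P(S)| = 2^19 = 524288

524288


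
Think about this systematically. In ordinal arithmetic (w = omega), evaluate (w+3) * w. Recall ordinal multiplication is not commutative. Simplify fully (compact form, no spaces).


Compute (w+3) * w.
Ordinal * is associative and left-distributive over +, but NOT commutative; for finite n>1, n*w = w but w*n stays w*n.
(w+3) * w = sup{(w+3)*k : k<w} = sup{w*k+3} = w^2 (the +3 tail is absorbed in the limit).
Result = w^2

w^2


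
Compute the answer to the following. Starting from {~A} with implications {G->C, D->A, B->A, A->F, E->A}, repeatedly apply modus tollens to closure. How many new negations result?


Initial negated facts: {~A}
Apply modus tollens to closure:
  ~A and D->A  =>  ~D
  ~A and B->A  =>  ~B
  ~A and E->A  =>  ~E
Final negated: {~A, ~B, ~D, ~E}
New negations: {~B, ~D, ~E}
Count = 3

3
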